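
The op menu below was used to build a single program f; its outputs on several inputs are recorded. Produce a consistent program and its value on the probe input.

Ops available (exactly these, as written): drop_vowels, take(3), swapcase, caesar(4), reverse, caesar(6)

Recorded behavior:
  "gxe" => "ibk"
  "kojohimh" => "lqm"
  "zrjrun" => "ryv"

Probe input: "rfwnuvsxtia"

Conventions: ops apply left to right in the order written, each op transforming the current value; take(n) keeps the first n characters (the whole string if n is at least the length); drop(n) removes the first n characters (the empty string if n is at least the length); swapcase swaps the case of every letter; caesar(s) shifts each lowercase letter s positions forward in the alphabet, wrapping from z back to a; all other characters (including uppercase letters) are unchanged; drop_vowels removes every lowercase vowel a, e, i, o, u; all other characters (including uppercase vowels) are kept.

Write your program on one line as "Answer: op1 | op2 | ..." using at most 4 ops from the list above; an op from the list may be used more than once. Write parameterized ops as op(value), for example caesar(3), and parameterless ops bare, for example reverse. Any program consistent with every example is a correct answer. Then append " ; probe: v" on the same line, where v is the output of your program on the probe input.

caesar(4) | reverse | take(3) ; probe: "emx"

Check, running the answer program on each example:
  "gxe" -> "kbi" -> "ibk" -> "ibk"
  "kojohimh" -> "osnslmql" -> "lqmlsnso" -> "lqm"
  "zrjrun" -> "dvnvyr" -> "ryvnvd" -> "ryv"
  probe: "rfwnuvsxtia" -> "vjaryzwbxme" -> "emxbwzyrajv" -> "emx"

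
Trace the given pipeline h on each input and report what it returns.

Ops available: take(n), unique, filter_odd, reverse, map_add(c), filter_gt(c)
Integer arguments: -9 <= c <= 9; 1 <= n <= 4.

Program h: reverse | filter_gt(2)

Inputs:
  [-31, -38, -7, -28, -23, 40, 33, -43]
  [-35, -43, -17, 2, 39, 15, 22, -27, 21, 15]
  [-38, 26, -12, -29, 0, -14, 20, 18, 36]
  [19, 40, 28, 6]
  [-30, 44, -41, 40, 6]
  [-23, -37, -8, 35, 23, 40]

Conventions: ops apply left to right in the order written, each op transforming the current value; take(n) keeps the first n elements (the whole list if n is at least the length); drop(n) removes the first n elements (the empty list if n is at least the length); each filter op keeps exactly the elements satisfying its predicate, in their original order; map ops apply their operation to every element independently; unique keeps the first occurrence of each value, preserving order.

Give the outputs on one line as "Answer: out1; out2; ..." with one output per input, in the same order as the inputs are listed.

[33, 40]; [15, 21, 22, 15, 39]; [36, 18, 20, 26]; [6, 28, 40, 19]; [6, 40, 44]; [40, 23, 35]

Execution, op by op:
  [-31, -38, -7, -28, -23, 40, 33, -43] -> [-43, 33, 40, -23, -28, -7, -38, -31] -> [33, 40]
  [-35, -43, -17, 2, 39, 15, 22, -27, 21, 15] -> [15, 21, -27, 22, 15, 39, 2, -17, -43, -35] -> [15, 21, 22, 15, 39]
  [-38, 26, -12, -29, 0, -14, 20, 18, 36] -> [36, 18, 20, -14, 0, -29, -12, 26, -38] -> [36, 18, 20, 26]
  [19, 40, 28, 6] -> [6, 28, 40, 19] -> [6, 28, 40, 19]
  [-30, 44, -41, 40, 6] -> [6, 40, -41, 44, -30] -> [6, 40, 44]
  [-23, -37, -8, 35, 23, 40] -> [40, 23, 35, -8, -37, -23] -> [40, 23, 35]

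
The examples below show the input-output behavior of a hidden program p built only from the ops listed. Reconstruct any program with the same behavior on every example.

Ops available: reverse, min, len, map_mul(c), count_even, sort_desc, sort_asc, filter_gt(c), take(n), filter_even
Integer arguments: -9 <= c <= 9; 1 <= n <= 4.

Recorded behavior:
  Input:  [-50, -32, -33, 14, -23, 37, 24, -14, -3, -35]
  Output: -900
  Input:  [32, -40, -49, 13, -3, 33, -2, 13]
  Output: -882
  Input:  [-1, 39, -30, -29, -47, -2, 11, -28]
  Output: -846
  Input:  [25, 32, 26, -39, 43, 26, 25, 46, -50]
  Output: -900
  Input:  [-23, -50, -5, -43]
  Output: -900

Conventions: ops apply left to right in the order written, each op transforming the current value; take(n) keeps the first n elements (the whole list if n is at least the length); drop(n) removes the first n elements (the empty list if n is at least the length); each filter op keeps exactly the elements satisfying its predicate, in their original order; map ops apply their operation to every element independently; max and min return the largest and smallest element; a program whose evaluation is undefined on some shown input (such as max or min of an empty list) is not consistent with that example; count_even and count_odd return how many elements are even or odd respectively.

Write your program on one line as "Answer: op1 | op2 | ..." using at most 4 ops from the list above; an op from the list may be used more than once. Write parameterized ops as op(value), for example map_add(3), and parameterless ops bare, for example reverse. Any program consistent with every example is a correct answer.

sort_asc | map_mul(2) | map_mul(9) | min

Check, running the answer program on each example:
  [-50, -32, -33, 14, -23, 37, 24, -14, -3, -35] -> [-50, -35, -33, -32, -23, -14, -3, 14, 24, 37] -> [-100, -70, -66, -64, -46, -28, -6, 28, 48, 74] -> [-900, -630, -594, -576, -414, -252, -54, 252, 432, 666] -> -900
  [32, -40, -49, 13, -3, 33, -2, 13] -> [-49, -40, -3, -2, 13, 13, 32, 33] -> [-98, -80, -6, -4, 26, 26, 64, 66] -> [-882, -720, -54, -36, 234, 234, 576, 594] -> -882
  [-1, 39, -30, -29, -47, -2, 11, -28] -> [-47, -30, -29, -28, -2, -1, 11, 39] -> [-94, -60, -58, -56, -4, -2, 22, 78] -> [-846, -540, -522, -504, -36, -18, 198, 702] -> -846
  [25, 32, 26, -39, 43, 26, 25, 46, -50] -> [-50, -39, 25, 25, 26, 26, 32, 43, 46] -> [-100, -78, 50, 50, 52, 52, 64, 86, 92] -> [-900, -702, 450, 450, 468, 468, 576, 774, 828] -> -900
  [-23, -50, -5, -43] -> [-50, -43, -23, -5] -> [-100, -86, -46, -10] -> [-900, -774, -414, -90] -> -900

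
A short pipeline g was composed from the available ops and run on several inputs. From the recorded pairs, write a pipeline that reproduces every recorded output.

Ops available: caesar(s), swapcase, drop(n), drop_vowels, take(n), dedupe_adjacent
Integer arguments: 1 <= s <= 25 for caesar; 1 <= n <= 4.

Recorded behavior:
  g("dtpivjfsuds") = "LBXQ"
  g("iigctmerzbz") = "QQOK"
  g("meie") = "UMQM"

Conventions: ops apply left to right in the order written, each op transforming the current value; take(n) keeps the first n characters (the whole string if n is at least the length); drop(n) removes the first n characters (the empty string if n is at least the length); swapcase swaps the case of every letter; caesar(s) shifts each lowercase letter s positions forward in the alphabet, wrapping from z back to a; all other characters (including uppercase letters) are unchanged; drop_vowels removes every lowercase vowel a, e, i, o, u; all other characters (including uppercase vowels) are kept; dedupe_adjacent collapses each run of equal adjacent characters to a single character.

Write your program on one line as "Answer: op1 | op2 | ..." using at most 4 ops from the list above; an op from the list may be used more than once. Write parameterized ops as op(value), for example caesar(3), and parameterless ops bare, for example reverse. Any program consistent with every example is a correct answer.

caesar(25) | caesar(9) | take(4) | swapcase

Check, running the answer program on each example:
  "dtpivjfsuds" -> "csohuiertcr" -> "lbxqdrnacla" -> "lbxq" -> "LBXQ"
  "iigctmerzbz" -> "hhfbsldqyay" -> "qqokbumzhjh" -> "qqok" -> "QQOK"
  "meie" -> "ldhd" -> "umqm" -> "umqm" -> "UMQM"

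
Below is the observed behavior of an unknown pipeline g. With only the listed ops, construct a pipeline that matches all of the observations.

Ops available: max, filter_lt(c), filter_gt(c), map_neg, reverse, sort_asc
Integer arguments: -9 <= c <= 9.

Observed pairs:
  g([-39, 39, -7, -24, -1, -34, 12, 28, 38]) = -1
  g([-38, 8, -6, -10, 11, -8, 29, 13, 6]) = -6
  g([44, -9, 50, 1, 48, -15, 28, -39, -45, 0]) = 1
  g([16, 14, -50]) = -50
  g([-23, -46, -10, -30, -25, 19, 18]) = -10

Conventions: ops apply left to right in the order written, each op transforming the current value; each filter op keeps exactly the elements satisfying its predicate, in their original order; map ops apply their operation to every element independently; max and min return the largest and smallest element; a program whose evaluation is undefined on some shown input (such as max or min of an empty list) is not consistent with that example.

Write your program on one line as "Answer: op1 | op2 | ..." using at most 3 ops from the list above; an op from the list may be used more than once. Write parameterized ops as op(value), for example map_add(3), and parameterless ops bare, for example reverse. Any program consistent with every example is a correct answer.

filter_lt(4) | max

Check, running the answer program on each example:
  [-39, 39, -7, -24, -1, -34, 12, 28, 38] -> [-39, -7, -24, -1, -34] -> -1
  [-38, 8, -6, -10, 11, -8, 29, 13, 6] -> [-38, -6, -10, -8] -> -6
  [44, -9, 50, 1, 48, -15, 28, -39, -45, 0] -> [-9, 1, -15, -39, -45, 0] -> 1
  [16, 14, -50] -> [-50] -> -50
  [-23, -46, -10, -30, -25, 19, 18] -> [-23, -46, -10, -30, -25] -> -10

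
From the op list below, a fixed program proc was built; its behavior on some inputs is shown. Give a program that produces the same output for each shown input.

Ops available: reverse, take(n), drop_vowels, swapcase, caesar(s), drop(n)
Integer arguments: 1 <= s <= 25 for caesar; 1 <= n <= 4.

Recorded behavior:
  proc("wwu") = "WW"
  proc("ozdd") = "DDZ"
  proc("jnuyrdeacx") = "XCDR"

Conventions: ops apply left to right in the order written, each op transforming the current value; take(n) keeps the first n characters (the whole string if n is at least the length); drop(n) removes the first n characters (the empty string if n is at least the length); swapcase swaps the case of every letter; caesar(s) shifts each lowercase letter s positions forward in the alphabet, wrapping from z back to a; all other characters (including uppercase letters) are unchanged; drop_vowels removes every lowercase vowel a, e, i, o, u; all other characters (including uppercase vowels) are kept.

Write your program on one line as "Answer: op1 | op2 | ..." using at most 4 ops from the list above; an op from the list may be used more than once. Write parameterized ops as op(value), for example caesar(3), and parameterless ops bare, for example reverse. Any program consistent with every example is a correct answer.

drop_vowels | reverse | take(4) | swapcase

Check, running the answer program on each example:
  "wwu" -> "ww" -> "ww" -> "ww" -> "WW"
  "ozdd" -> "zdd" -> "ddz" -> "ddz" -> "DDZ"
  "jnuyrdeacx" -> "jnyrdcx" -> "xcdrynj" -> "xcdr" -> "XCDR"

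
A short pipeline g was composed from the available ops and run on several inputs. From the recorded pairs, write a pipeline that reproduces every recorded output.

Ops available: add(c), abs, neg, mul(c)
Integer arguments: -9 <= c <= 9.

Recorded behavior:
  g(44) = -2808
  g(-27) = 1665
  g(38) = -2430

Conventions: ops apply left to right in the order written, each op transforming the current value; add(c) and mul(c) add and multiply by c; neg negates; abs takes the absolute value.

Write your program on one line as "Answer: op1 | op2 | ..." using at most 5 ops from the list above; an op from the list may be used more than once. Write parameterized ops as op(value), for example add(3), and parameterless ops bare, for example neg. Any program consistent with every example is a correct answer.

neg | mul(7) | add(-2) | add(-2) | mul(9)

Check, running the answer program on each example:
  44 -> -44 -> -308 -> -310 -> -312 -> -2808
  -27 -> 27 -> 189 -> 187 -> 185 -> 1665
  38 -> -38 -> -266 -> -268 -> -270 -> -2430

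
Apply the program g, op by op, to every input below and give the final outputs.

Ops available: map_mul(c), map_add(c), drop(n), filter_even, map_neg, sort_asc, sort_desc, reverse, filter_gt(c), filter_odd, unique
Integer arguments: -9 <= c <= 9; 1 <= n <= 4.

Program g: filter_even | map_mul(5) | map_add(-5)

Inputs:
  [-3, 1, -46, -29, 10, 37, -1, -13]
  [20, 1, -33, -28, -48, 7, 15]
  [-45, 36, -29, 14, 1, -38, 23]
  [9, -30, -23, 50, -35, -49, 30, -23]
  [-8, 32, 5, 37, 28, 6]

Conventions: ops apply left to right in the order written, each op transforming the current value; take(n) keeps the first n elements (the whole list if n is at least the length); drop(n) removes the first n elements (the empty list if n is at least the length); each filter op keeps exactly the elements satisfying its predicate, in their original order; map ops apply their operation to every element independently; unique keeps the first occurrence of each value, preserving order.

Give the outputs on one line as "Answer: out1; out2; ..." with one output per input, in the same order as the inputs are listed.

[-235, 45]; [95, -145, -245]; [175, 65, -195]; [-155, 245, 145]; [-45, 155, 135, 25]

Execution, op by op:
  [-3, 1, -46, -29, 10, 37, -1, -13] -> [-46, 10] -> [-230, 50] -> [-235, 45]
  [20, 1, -33, -28, -48, 7, 15] -> [20, -28, -48] -> [100, -140, -240] -> [95, -145, -245]
  [-45, 36, -29, 14, 1, -38, 23] -> [36, 14, -38] -> [180, 70, -190] -> [175, 65, -195]
  [9, -30, -23, 50, -35, -49, 30, -23] -> [-30, 50, 30] -> [-150, 250, 150] -> [-155, 245, 145]
  [-8, 32, 5, 37, 28, 6] -> [-8, 32, 28, 6] -> [-40, 160, 140, 30] -> [-45, 155, 135, 25]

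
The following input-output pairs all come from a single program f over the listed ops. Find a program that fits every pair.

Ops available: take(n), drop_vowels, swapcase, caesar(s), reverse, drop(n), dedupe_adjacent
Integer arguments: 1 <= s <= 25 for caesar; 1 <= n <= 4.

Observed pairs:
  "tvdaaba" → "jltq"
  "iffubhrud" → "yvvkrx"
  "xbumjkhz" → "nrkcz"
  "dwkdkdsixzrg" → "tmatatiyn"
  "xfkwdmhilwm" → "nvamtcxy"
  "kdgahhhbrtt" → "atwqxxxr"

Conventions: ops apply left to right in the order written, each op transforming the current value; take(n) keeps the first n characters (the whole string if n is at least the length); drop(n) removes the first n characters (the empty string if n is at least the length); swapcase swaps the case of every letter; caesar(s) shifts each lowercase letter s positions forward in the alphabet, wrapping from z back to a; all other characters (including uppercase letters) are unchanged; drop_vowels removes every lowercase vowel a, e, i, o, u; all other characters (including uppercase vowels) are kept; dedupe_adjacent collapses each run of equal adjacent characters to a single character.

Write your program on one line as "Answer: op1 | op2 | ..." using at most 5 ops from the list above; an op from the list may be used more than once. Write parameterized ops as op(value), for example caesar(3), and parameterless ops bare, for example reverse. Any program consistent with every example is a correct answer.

caesar(16) | reverse | drop(3) | reverse

Check, running the answer program on each example:
  "tvdaaba" -> "jltqqrq" -> "qrqqtlj" -> "qtlj" -> "jltq"
  "iffubhrud" -> "yvvkrxhkt" -> "tkhxrkvvy" -> "xrkvvy" -> "yvvkrx"
  "xbumjkhz" -> "nrkczaxp" -> "pxazckrn" -> "zckrn" -> "nrkcz"
  "dwkdkdsixzrg" -> "tmatatiynphw" -> "whpnyitatamt" -> "nyitatamt" -> "tmatatiyn"
  "xfkwdmhilwm" -> "nvamtcxybmc" -> "cmbyxctmavn" -> "yxctmavn" -> "nvamtcxy"
  "kdgahhhbrtt" -> "atwqxxxrhjj" -> "jjhrxxxqwta" -> "rxxxqwta" -> "atwqxxxr"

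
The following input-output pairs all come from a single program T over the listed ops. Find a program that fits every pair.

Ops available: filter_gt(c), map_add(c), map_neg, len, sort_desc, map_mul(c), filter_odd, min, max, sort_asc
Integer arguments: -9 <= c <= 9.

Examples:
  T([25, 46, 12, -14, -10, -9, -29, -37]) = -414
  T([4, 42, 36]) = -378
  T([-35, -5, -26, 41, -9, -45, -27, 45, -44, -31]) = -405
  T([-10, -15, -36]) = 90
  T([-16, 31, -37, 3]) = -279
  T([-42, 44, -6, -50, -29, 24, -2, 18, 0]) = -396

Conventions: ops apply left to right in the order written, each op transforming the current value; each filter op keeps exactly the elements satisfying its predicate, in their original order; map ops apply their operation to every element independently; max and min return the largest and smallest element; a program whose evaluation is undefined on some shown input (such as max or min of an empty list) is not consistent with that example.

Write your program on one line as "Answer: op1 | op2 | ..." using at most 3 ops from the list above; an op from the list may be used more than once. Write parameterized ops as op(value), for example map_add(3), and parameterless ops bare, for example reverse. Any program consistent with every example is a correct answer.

map_mul(9) | map_neg | min

Check, running the answer program on each example:
  [25, 46, 12, -14, -10, -9, -29, -37] -> [225, 414, 108, -126, -90, -81, -261, -333] -> [-225, -414, -108, 126, 90, 81, 261, 333] -> -414
  [4, 42, 36] -> [36, 378, 324] -> [-36, -378, -324] -> -378
  [-35, -5, -26, 41, -9, -45, -27, 45, -44, -31] -> [-315, -45, -234, 369, -81, -405, -243, 405, -396, -279] -> [315, 45, 234, -369, 81, 405, 243, -405, 396, 279] -> -405
  [-10, -15, -36] -> [-90, -135, -324] -> [90, 135, 324] -> 90
  [-16, 31, -37, 3] -> [-144, 279, -333, 27] -> [144, -279, 333, -27] -> -279
  [-42, 44, -6, -50, -29, 24, -2, 18, 0] -> [-378, 396, -54, -450, -261, 216, -18, 162, 0] -> [378, -396, 54, 450, 261, -216, 18, -162, 0] -> -396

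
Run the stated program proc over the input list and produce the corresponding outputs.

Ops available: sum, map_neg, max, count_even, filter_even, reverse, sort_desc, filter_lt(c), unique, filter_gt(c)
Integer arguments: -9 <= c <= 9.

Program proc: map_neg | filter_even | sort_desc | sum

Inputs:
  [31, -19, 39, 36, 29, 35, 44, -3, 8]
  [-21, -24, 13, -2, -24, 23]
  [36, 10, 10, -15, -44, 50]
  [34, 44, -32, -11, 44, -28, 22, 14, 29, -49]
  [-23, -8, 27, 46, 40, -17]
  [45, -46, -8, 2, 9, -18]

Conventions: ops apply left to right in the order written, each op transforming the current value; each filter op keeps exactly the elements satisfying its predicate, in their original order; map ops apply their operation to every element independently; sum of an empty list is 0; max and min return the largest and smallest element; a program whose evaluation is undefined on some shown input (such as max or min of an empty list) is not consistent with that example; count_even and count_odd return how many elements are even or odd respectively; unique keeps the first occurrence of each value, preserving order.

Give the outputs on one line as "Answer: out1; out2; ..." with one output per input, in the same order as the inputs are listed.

Execution, op by op:
  [31, -19, 39, 36, 29, 35, 44, -3, 8] -> [-31, 19, -39, -36, -29, -35, -44, 3, -8] -> [-36, -44, -8] -> [-8, -36, -44] -> -88
  [-21, -24, 13, -2, -24, 23] -> [21, 24, -13, 2, 24, -23] -> [24, 2, 24] -> [24, 24, 2] -> 50
  [36, 10, 10, -15, -44, 50] -> [-36, -10, -10, 15, 44, -50] -> [-36, -10, -10, 44, -50] -> [44, -10, -10, -36, -50] -> -62
  [34, 44, -32, -11, 44, -28, 22, 14, 29, -49] -> [-34, -44, 32, 11, -44, 28, -22, -14, -29, 49] -> [-34, -44, 32, -44, 28, -22, -14] -> [32, 28, -14, -22, -34, -44, -44] -> -98
  [-23, -8, 27, 46, 40, -17] -> [23, 8, -27, -46, -40, 17] -> [8, -46, -40] -> [8, -40, -46] -> -78
  [45, -46, -8, 2, 9, -18] -> [-45, 46, 8, -2, -9, 18] -> [46, 8, -2, 18] -> [46, 18, 8, -2] -> 70

-88; 50; -62; -98; -78; 70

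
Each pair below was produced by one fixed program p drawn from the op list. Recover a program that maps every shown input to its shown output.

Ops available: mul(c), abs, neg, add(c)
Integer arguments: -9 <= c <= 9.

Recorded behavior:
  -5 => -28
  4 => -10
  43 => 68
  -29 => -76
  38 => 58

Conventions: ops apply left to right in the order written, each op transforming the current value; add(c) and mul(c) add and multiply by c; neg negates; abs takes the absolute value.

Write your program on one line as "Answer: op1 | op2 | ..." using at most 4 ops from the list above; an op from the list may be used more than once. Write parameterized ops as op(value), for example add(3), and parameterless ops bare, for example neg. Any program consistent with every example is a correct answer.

add(-1) | add(-8) | mul(-2) | neg

Check, running the answer program on each example:
  -5 -> -6 -> -14 -> 28 -> -28
  4 -> 3 -> -5 -> 10 -> -10
  43 -> 42 -> 34 -> -68 -> 68
  -29 -> -30 -> -38 -> 76 -> -76
  38 -> 37 -> 29 -> -58 -> 58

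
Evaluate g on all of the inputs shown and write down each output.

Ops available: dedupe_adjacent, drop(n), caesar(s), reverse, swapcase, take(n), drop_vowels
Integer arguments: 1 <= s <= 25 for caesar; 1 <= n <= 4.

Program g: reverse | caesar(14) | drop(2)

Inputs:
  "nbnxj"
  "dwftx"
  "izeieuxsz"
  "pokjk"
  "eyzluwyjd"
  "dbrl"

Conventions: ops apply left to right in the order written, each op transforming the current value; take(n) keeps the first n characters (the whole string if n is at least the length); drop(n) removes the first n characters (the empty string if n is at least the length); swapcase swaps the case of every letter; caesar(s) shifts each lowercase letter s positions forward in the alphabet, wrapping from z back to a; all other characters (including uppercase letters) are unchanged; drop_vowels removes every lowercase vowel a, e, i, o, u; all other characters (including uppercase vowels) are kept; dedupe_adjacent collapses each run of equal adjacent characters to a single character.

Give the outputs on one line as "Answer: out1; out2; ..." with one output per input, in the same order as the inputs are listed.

Execution, op by op:
  "nbnxj" -> "jxnbn" -> "xlbpb" -> "bpb"
  "dwftx" -> "xtfwd" -> "lhtkr" -> "tkr"
  "izeieuxsz" -> "zsxueiezi" -> "ngliswsnw" -> "liswsnw"
  "pokjk" -> "kjkop" -> "yxycd" -> "ycd"
  "eyzluwyjd" -> "djywulzye" -> "rxmkiznms" -> "mkiznms"
  "dbrl" -> "lrbd" -> "zfpr" -> "pr"

"bpb"; "tkr"; "liswsnw"; "ycd"; "mkiznms"; "pr"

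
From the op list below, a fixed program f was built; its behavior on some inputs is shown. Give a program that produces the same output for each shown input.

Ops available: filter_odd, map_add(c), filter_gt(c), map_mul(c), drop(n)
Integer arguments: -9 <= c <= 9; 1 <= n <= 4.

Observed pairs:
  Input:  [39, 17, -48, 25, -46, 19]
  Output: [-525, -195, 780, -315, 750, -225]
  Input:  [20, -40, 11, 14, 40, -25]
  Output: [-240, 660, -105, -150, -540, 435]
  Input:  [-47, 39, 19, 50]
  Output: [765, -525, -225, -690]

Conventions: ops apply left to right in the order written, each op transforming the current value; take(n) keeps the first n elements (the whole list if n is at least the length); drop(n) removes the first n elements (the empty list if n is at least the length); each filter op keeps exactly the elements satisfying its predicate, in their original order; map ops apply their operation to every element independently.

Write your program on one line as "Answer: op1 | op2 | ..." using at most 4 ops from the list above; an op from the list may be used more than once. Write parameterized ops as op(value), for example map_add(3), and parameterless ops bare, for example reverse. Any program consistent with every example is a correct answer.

map_add(-4) | map_mul(3) | map_mul(-5)

Check, running the answer program on each example:
  [39, 17, -48, 25, -46, 19] -> [35, 13, -52, 21, -50, 15] -> [105, 39, -156, 63, -150, 45] -> [-525, -195, 780, -315, 750, -225]
  [20, -40, 11, 14, 40, -25] -> [16, -44, 7, 10, 36, -29] -> [48, -132, 21, 30, 108, -87] -> [-240, 660, -105, -150, -540, 435]
  [-47, 39, 19, 50] -> [-51, 35, 15, 46] -> [-153, 105, 45, 138] -> [765, -525, -225, -690]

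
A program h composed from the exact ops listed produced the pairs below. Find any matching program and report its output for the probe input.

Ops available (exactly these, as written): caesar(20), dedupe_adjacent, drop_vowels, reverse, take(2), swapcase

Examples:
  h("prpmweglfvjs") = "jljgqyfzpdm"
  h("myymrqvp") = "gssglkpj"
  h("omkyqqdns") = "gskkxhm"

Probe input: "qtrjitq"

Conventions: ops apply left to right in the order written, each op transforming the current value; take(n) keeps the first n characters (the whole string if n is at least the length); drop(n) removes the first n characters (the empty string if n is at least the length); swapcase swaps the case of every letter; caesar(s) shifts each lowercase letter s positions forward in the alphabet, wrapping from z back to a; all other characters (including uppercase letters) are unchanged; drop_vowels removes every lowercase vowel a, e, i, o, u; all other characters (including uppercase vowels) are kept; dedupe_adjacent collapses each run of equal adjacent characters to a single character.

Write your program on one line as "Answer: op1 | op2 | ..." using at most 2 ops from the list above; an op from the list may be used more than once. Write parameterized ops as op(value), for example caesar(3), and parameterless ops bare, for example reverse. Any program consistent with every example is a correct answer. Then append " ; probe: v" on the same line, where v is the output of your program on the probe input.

caesar(20) | drop_vowels ; probe: "knldcnk"

Check, running the answer program on each example:
  "prpmweglfvjs" -> "jljgqyafzpdm" -> "jljgqyfzpdm"
  "myymrqvp" -> "gssglkpj" -> "gssglkpj"
  "omkyqqdns" -> "igeskkxhm" -> "gskkxhm"
  probe: "qtrjitq" -> "knldcnk" -> "knldcnk"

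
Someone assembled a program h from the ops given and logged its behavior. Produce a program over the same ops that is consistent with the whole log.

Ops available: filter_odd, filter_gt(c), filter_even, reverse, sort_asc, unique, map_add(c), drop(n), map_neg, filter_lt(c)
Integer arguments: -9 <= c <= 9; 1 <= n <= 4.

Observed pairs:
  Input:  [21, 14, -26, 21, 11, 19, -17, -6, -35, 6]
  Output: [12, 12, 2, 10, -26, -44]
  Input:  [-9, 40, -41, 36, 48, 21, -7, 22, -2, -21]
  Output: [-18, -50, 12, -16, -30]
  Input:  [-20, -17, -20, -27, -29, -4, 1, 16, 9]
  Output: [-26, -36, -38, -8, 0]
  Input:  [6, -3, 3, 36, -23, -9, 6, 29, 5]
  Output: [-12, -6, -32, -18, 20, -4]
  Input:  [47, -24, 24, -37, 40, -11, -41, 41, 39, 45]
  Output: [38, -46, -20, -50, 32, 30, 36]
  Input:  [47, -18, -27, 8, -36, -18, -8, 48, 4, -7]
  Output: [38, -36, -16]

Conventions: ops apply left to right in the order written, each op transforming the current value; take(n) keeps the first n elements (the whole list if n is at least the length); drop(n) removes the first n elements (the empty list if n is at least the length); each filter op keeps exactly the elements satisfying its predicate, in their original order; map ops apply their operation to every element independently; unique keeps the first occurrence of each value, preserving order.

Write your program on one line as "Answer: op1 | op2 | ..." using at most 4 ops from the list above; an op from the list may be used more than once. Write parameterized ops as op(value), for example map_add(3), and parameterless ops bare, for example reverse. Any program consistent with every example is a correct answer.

map_add(-3) | map_add(-6) | filter_even

Check, running the answer program on each example:
  [21, 14, -26, 21, 11, 19, -17, -6, -35, 6] -> [18, 11, -29, 18, 8, 16, -20, -9, -38, 3] -> [12, 5, -35, 12, 2, 10, -26, -15, -44, -3] -> [12, 12, 2, 10, -26, -44]
  [-9, 40, -41, 36, 48, 21, -7, 22, -2, -21] -> [-12, 37, -44, 33, 45, 18, -10, 19, -5, -24] -> [-18, 31, -50, 27, 39, 12, -16, 13, -11, -30] -> [-18, -50, 12, -16, -30]
  [-20, -17, -20, -27, -29, -4, 1, 16, 9] -> [-23, -20, -23, -30, -32, -7, -2, 13, 6] -> [-29, -26, -29, -36, -38, -13, -8, 7, 0] -> [-26, -36, -38, -8, 0]
  [6, -3, 3, 36, -23, -9, 6, 29, 5] -> [3, -6, 0, 33, -26, -12, 3, 26, 2] -> [-3, -12, -6, 27, -32, -18, -3, 20, -4] -> [-12, -6, -32, -18, 20, -4]
  [47, -24, 24, -37, 40, -11, -41, 41, 39, 45] -> [44, -27, 21, -40, 37, -14, -44, 38, 36, 42] -> [38, -33, 15, -46, 31, -20, -50, 32, 30, 36] -> [38, -46, -20, -50, 32, 30, 36]
  [47, -18, -27, 8, -36, -18, -8, 48, 4, -7] -> [44, -21, -30, 5, -39, -21, -11, 45, 1, -10] -> [38, -27, -36, -1, -45, -27, -17, 39, -5, -16] -> [38, -36, -16]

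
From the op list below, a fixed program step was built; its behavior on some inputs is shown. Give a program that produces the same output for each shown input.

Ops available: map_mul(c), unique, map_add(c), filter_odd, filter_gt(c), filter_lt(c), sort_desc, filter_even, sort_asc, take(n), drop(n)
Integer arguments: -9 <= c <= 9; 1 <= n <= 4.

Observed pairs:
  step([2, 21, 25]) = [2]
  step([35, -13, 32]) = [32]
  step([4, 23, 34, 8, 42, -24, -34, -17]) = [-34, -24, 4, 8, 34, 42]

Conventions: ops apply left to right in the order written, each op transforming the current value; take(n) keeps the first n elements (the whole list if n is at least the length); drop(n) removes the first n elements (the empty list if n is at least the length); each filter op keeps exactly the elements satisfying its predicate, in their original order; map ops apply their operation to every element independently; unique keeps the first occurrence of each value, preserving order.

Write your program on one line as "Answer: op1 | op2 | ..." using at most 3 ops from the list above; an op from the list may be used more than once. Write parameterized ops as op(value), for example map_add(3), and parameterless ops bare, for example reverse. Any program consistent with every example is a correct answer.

sort_asc | filter_even

Check, running the answer program on each example:
  [2, 21, 25] -> [2, 21, 25] -> [2]
  [35, -13, 32] -> [-13, 32, 35] -> [32]
  [4, 23, 34, 8, 42, -24, -34, -17] -> [-34, -24, -17, 4, 8, 23, 34, 42] -> [-34, -24, 4, 8, 34, 42]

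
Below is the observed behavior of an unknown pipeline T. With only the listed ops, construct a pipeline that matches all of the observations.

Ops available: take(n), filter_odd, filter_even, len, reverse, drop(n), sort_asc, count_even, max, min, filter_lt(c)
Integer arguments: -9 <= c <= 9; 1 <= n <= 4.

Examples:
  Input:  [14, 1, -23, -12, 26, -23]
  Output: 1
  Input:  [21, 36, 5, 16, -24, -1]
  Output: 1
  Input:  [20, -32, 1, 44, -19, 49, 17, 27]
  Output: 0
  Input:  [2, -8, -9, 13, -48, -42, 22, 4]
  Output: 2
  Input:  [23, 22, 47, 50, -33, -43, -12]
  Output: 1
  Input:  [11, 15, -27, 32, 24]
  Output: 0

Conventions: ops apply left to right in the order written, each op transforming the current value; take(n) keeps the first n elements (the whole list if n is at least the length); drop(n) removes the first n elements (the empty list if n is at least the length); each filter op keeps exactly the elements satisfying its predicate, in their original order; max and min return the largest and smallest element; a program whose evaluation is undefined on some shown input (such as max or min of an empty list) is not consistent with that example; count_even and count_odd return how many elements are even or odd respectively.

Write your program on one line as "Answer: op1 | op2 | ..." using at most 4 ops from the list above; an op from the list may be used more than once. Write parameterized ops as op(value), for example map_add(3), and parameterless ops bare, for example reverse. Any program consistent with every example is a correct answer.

drop(1) | drop(1) | filter_lt(-4) | count_even

Check, running the answer program on each example:
  [14, 1, -23, -12, 26, -23] -> [1, -23, -12, 26, -23] -> [-23, -12, 26, -23] -> [-23, -12, -23] -> 1
  [21, 36, 5, 16, -24, -1] -> [36, 5, 16, -24, -1] -> [5, 16, -24, -1] -> [-24] -> 1
  [20, -32, 1, 44, -19, 49, 17, 27] -> [-32, 1, 44, -19, 49, 17, 27] -> [1, 44, -19, 49, 17, 27] -> [-19] -> 0
  [2, -8, -9, 13, -48, -42, 22, 4] -> [-8, -9, 13, -48, -42, 22, 4] -> [-9, 13, -48, -42, 22, 4] -> [-9, -48, -42] -> 2
  [23, 22, 47, 50, -33, -43, -12] -> [22, 47, 50, -33, -43, -12] -> [47, 50, -33, -43, -12] -> [-33, -43, -12] -> 1
  [11, 15, -27, 32, 24] -> [15, -27, 32, 24] -> [-27, 32, 24] -> [-27] -> 0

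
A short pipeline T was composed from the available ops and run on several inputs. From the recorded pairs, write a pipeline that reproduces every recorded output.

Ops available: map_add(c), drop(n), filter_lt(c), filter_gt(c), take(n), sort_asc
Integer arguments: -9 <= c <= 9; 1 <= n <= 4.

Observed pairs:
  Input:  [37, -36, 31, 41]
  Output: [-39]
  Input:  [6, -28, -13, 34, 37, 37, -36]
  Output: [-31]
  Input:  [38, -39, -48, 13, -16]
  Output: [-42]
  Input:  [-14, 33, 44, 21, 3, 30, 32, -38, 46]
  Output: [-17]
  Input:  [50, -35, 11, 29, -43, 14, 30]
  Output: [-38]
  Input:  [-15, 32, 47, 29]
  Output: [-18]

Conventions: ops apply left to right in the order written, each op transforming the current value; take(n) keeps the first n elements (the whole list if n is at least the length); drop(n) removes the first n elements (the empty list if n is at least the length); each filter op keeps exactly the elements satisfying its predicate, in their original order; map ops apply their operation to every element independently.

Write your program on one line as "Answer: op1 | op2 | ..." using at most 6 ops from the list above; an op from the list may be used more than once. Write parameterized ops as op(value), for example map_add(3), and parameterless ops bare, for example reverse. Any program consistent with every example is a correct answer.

map_add(3) | filter_lt(5) | take(1) | map_add(-7) | map_add(-8) | map_add(9)

Check, running the answer program on each example:
  [37, -36, 31, 41] -> [40, -33, 34, 44] -> [-33] -> [-33] -> [-40] -> [-48] -> [-39]
  [6, -28, -13, 34, 37, 37, -36] -> [9, -25, -10, 37, 40, 40, -33] -> [-25, -10, -33] -> [-25] -> [-32] -> [-40] -> [-31]
  [38, -39, -48, 13, -16] -> [41, -36, -45, 16, -13] -> [-36, -45, -13] -> [-36] -> [-43] -> [-51] -> [-42]
  [-14, 33, 44, 21, 3, 30, 32, -38, 46] -> [-11, 36, 47, 24, 6, 33, 35, -35, 49] -> [-11, -35] -> [-11] -> [-18] -> [-26] -> [-17]
  [50, -35, 11, 29, -43, 14, 30] -> [53, -32, 14, 32, -40, 17, 33] -> [-32, -40] -> [-32] -> [-39] -> [-47] -> [-38]
  [-15, 32, 47, 29] -> [-12, 35, 50, 32] -> [-12] -> [-12] -> [-19] -> [-27] -> [-18]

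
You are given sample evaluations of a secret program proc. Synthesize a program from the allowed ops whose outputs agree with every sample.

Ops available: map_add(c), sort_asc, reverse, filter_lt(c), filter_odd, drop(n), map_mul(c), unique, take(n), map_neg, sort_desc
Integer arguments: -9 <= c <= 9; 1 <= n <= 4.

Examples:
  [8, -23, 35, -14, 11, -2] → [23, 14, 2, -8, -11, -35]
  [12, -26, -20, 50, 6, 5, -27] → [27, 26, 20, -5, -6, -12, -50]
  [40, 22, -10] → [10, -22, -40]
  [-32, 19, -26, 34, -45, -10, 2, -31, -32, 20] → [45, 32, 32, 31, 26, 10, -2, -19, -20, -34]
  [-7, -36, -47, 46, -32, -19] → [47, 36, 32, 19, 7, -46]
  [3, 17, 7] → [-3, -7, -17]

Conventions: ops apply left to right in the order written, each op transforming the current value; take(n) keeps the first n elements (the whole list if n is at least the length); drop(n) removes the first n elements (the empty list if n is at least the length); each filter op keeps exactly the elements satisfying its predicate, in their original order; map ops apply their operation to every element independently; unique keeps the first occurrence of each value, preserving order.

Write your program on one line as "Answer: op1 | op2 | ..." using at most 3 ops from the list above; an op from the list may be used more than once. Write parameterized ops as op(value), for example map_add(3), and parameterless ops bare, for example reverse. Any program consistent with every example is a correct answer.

reverse | map_mul(-1) | sort_desc

Check, running the answer program on each example:
  [8, -23, 35, -14, 11, -2] -> [-2, 11, -14, 35, -23, 8] -> [2, -11, 14, -35, 23, -8] -> [23, 14, 2, -8, -11, -35]
  [12, -26, -20, 50, 6, 5, -27] -> [-27, 5, 6, 50, -20, -26, 12] -> [27, -5, -6, -50, 20, 26, -12] -> [27, 26, 20, -5, -6, -12, -50]
  [40, 22, -10] -> [-10, 22, 40] -> [10, -22, -40] -> [10, -22, -40]
  [-32, 19, -26, 34, -45, -10, 2, -31, -32, 20] -> [20, -32, -31, 2, -10, -45, 34, -26, 19, -32] -> [-20, 32, 31, -2, 10, 45, -34, 26, -19, 32] -> [45, 32, 32, 31, 26, 10, -2, -19, -20, -34]
  [-7, -36, -47, 46, -32, -19] -> [-19, -32, 46, -47, -36, -7] -> [19, 32, -46, 47, 36, 7] -> [47, 36, 32, 19, 7, -46]
  [3, 17, 7] -> [7, 17, 3] -> [-7, -17, -3] -> [-3, -7, -17]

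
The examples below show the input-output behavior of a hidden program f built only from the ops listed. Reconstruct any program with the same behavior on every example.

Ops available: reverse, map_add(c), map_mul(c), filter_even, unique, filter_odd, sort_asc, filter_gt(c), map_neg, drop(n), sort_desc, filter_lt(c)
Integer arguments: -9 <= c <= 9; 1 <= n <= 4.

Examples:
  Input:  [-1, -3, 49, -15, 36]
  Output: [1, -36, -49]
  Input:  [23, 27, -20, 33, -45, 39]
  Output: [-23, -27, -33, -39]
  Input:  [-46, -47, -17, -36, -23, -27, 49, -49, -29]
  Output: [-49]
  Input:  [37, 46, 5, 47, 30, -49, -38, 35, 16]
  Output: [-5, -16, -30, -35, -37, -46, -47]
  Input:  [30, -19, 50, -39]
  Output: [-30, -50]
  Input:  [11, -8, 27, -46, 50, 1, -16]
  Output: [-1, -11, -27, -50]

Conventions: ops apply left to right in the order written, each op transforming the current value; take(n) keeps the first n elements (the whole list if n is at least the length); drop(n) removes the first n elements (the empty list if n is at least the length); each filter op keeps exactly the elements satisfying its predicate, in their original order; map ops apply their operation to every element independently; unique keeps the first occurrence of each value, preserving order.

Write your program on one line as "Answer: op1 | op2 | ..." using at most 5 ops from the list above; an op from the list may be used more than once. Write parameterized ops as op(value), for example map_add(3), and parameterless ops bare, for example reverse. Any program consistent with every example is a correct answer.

sort_desc | reverse | map_neg | filter_lt(2)

Check, running the answer program on each example:
  [-1, -3, 49, -15, 36] -> [49, 36, -1, -3, -15] -> [-15, -3, -1, 36, 49] -> [15, 3, 1, -36, -49] -> [1, -36, -49]
  [23, 27, -20, 33, -45, 39] -> [39, 33, 27, 23, -20, -45] -> [-45, -20, 23, 27, 33, 39] -> [45, 20, -23, -27, -33, -39] -> [-23, -27, -33, -39]
  [-46, -47, -17, -36, -23, -27, 49, -49, -29] -> [49, -17, -23, -27, -29, -36, -46, -47, -49] -> [-49, -47, -46, -36, -29, -27, -23, -17, 49] -> [49, 47, 46, 36, 29, 27, 23, 17, -49] -> [-49]
  [37, 46, 5, 47, 30, -49, -38, 35, 16] -> [47, 46, 37, 35, 30, 16, 5, -38, -49] -> [-49, -38, 5, 16, 30, 35, 37, 46, 47] -> [49, 38, -5, -16, -30, -35, -37, -46, -47] -> [-5, -16, -30, -35, -37, -46, -47]
  [30, -19, 50, -39] -> [50, 30, -19, -39] -> [-39, -19, 30, 50] -> [39, 19, -30, -50] -> [-30, -50]
  [11, -8, 27, -46, 50, 1, -16] -> [50, 27, 11, 1, -8, -16, -46] -> [-46, -16, -8, 1, 11, 27, 50] -> [46, 16, 8, -1, -11, -27, -50] -> [-1, -11, -27, -50]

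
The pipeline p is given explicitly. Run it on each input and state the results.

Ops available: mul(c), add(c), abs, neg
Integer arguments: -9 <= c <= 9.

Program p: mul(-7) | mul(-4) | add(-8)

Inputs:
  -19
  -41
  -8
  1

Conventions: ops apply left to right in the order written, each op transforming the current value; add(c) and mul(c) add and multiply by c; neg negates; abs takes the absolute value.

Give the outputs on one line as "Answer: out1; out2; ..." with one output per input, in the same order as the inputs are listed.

-540; -1156; -232; 20

Execution, op by op:
  -19 -> 133 -> -532 -> -540
  -41 -> 287 -> -1148 -> -1156
  -8 -> 56 -> -224 -> -232
  1 -> -7 -> 28 -> 20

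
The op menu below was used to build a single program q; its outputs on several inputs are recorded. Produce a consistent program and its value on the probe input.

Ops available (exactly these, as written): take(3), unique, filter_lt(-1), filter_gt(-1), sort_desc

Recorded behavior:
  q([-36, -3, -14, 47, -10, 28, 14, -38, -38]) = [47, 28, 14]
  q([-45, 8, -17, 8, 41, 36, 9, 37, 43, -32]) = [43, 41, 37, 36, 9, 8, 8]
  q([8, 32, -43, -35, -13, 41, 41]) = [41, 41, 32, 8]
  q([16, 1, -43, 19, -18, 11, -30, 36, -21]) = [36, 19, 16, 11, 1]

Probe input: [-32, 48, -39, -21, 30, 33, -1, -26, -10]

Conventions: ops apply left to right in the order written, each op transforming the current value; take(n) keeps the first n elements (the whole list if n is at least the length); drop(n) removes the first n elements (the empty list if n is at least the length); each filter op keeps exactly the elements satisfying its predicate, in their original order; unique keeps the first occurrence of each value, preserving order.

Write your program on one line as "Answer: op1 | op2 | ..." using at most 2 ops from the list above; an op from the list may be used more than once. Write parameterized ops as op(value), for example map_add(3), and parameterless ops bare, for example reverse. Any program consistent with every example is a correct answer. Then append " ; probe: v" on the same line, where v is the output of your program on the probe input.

sort_desc | filter_gt(-1) ; probe: [48, 33, 30]

Check, running the answer program on each example:
  [-36, -3, -14, 47, -10, 28, 14, -38, -38] -> [47, 28, 14, -3, -10, -14, -36, -38, -38] -> [47, 28, 14]
  [-45, 8, -17, 8, 41, 36, 9, 37, 43, -32] -> [43, 41, 37, 36, 9, 8, 8, -17, -32, -45] -> [43, 41, 37, 36, 9, 8, 8]
  [8, 32, -43, -35, -13, 41, 41] -> [41, 41, 32, 8, -13, -35, -43] -> [41, 41, 32, 8]
  [16, 1, -43, 19, -18, 11, -30, 36, -21] -> [36, 19, 16, 11, 1, -18, -21, -30, -43] -> [36, 19, 16, 11, 1]
  probe: [-32, 48, -39, -21, 30, 33, -1, -26, -10] -> [48, 33, 30, -1, -10, -21, -26, -32, -39] -> [48, 33, 30]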